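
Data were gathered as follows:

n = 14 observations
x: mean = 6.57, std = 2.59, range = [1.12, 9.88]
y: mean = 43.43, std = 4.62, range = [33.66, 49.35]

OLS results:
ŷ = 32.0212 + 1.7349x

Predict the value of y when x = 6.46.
ŷ = 43.2287

x = 6.46 lies inside the observed range [1.12, 9.88], so the fitted equation applies directly:

ŷ = 32.0212 + 1.7349 × 6.46
ŷ = 32.0212 + 11.2075
ŷ = 43.2287

This is a point prediction; actual observations scatter around it by roughly the residual standard deviation.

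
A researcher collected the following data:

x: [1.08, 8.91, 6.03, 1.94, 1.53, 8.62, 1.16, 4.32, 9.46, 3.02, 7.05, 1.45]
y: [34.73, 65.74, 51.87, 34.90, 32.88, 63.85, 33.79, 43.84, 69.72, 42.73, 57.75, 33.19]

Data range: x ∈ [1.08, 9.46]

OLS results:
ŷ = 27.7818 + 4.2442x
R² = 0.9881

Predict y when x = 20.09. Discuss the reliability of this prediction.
ŷ = 113.0478 (extrapolation — x = 20.09 lies outside [1.08, 9.46], so reliability is low).

Prediction calculation:
ŷ = 27.7818 + 4.2442 × 20.09
ŷ = 113.0478

Reliability:
- Data range: x ∈ [1.08, 9.46]
- Prediction point: x = 20.09 is 10.63 units above the observed range → this is EXTRAPOLATION, not interpolation

Why that matters here:
- The linear relationship may not hold outside the observed range
- There are no observations near this x to validate the fitted line there

A defensible statement: 'if the linear trend continued to x = 20.09, y would be about 113.0478' — the premise is untested.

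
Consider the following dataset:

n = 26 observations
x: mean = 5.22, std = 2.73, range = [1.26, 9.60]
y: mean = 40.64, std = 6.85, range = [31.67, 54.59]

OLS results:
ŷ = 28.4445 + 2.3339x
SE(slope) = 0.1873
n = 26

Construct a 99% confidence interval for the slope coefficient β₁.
The 99% CI for β₁ is (1.8100, 2.8578)

Confidence interval for the slope:

The 99% CI for β₁ is: β̂₁ ± t*(α/2, n-2) × SE(β̂₁)

Step 1: Find critical t-value
- Confidence level = 0.99
- Degrees of freedom = n - 2 = 26 - 2 = 24
- t*(α/2, 24) = 2.7969

Step 2: Calculate margin of error
Margin = 2.7969 × 0.1873 = 0.5239

Step 3: Construct interval
CI = 2.3339 ± 0.5239
CI = (1.8100, 2.8578)

Interpretation: We are 99% confident that the true slope β₁ lies between 1.8100 and 2.8578.
Since 0 is outside the interval, a two-sided test at α = 0.01 would reject H₀: β₁ = 0.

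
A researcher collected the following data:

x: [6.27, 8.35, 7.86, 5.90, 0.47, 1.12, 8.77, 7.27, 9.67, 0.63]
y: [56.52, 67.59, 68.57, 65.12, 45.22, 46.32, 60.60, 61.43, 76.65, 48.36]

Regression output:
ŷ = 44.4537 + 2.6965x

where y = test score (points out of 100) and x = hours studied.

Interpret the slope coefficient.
An increase of one hour in study time is associated with a 2.6965 points increase in predicted test score.

β₁ = 2.6965 is the change in predicted test score (points) per additional hour of study time.

Interpretation:
- Study time up by 1 hour → predicted test score increases by 2.6965 points
- The effect is assumed constant over the observed range of x (linearity)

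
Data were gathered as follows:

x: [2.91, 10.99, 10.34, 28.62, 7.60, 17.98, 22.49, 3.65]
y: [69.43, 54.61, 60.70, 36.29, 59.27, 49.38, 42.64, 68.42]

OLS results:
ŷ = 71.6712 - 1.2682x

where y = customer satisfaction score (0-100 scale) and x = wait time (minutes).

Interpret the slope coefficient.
An increase of one minute in wait time is associated with a 1.2682 points decrease in predicted satisfaction score.

The slope coefficient β₁ = -1.2682 represents the marginal effect of wait time on satisfaction score.

Interpretation:
- Wait time up by 1 minute → predicted satisfaction score decreases by 1.2682 points
- This is a linear approximation: the same per-unit change is assumed across the whole observed x range
- The sign (−) gives the direction; the magnitude 1.2682 gives the size of the effect per minute

(β₀ = 71.6712 is the fitted value at x = 0 and is not part of the slope interpretation.)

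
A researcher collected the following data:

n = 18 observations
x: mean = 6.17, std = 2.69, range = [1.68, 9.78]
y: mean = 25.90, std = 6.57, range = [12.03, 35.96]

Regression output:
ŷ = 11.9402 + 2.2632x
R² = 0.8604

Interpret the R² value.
The model explains 86.04% of the variance in y (R² = 0.8604), leaving 13.96% unexplained; the fit is strong.

R² = 1 − SS_res/SS_tot compares the residual scatter to the total scatter of y about its mean.

Here R² = 0.8604:
- Explained: 86.04% of the variation in y
- Unexplained (residual): 100% − 86.04% = 13.96%
- Rule of thumb (below 0.3 weak; 0.3 to below 0.7 moderate; 0.7 and above strong) → strong

Note: R² says nothing about causation, and a high R² does not by itself mean the linear form is appropriate — check the residuals.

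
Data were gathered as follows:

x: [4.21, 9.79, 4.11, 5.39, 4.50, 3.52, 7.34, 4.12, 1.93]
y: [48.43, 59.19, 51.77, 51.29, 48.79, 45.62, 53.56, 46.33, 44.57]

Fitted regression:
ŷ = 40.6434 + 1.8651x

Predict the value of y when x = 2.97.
ŷ = 46.1827

x = 2.97 lies inside the observed range [1.93, 9.79], so the fitted equation applies directly:

ŷ = 40.6434 + 1.8651 × 2.97
ŷ = 40.6434 + 5.5393
ŷ = 46.1827

This is a point prediction; actual observations scatter around it by roughly the residual standard deviation.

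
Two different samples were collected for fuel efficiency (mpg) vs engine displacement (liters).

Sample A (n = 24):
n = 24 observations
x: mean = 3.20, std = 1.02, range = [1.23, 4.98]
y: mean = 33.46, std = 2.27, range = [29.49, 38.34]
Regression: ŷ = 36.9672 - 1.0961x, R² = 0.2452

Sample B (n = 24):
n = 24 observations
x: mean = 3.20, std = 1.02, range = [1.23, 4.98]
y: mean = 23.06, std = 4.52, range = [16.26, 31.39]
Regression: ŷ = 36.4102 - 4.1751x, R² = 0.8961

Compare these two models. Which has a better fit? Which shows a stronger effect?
Model B has the better fit (R² = 0.8961 vs 0.2452). Model B shows the stronger effect (|β₁| = 4.1751 vs 1.0961).

Model Comparison:

Which explains more variance? (R²)
- Model A: R² = 0.2452 → 24.52% of variance in fuel efficiency explained
- Model B: R² = 0.8961 → 89.61% of variance in fuel efficiency explained
- 0.8961 > 0.2452 → Model B has the better fit

Strength of effect — compare |β₁|:
- Model A: β₁ = -1.0961 → predicted fuel efficiency falls 1.0961 mpg per additional liter of engine displacement
- Model B: β₁ = -4.1751 → predicted fuel efficiency falls 4.1751 mpg per additional liter of engine displacement
- |-1.0961| < |-4.1751| → Model B shows the stronger marginal effect

Note: A steeper slope doesn't make a better model if the scatter around the line is large.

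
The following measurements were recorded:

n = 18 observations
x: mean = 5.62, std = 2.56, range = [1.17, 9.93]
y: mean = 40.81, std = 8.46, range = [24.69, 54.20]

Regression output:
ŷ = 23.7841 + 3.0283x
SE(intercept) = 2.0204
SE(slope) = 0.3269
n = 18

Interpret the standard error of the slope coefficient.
SE(slope) = 0.3269 measures the uncertainty in the estimated slope. The coefficient is estimated precisely (SE/|β̂₁| = 10.8%).

SE(β̂₁) = 0.3269 says: if we drew many samples of n = 18 from the same population and refit each time, the fitted slopes would scatter with a standard deviation of roughly 0.3269 around the true β₁.

Relative precision:
- SE / |β̂₁| = 0.3269 / 3.0283 = 10.8%
- Rule of thumb (under 20%: precise; 20% to under 50%: moderately precise; 50% or more: imprecise) → precise

Link to interval estimation: a confidence interval for β₁ is β̂₁ ± t* × 0.3269, so SE sets the half-width per unit of t*.

What drives SE(β̂₁): wider spread of x values → smaller SE; more residual scatter → larger SE.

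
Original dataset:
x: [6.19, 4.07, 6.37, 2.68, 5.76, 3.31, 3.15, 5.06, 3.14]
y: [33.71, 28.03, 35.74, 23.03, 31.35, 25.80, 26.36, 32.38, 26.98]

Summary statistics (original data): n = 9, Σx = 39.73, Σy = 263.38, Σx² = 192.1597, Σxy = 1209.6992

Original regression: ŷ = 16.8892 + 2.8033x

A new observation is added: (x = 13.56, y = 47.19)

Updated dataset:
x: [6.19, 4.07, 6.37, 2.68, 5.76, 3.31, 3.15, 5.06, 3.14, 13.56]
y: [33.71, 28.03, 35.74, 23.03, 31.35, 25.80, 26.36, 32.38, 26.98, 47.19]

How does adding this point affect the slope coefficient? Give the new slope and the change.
Adding the point moves β₁ from 2.8033 to 2.1137, i.e. it decreases by 0.6896 (-24.6%).

The new point has HIGH LEVERAGE: x = 13.56 is far from the original mean x̄ = 39.73/9 ≈ 4.41 (original range [2.68, 6.37]).

Step 1: Update the sums with the new point (n goes from 9 to 10)
Σx  = 39.73 + 13.56 = 53.29
Σy  = 263.38 + 47.19 = 310.57
Σx² = 192.1597 + 13.56² = 192.1597 + 183.8736 = 376.0333
Σxy = 1209.6992 + 13.56×47.19 = 1209.6992 + 639.8964 = 1849.5956

Step 2: Recompute the slope with b₁ = (nΣxy − ΣxΣy) / (nΣx² − (Σx)²)
Numerator   = 10×1849.5956 − 53.29×310.57 = 18495.9560 − 16550.2753 = 1945.6807
Denominator = 10×376.0333 − 53.29² = 3760.3330 − 2839.8241 = 920.5089
b₁(new) = 1945.6807 / 920.5089 = 2.1137

(Same formula on the original sums: (9×1209.6992 − 39.73×263.38) / (9×192.1597 − 39.73²) = 423.2054 / 150.9644 = 2.8033, matching the given fit.)

Step 3: Change in slope
Δβ₁ = 2.1137 − 2.8033 = -0.6896
Relative change = -0.6896 / 2.8033 × 100% = -24.6%
→ the slope decreases when the point is added.

Because the point sits below the extension of the original line at a high-leverage x, it tilts the fit down.
In practice: investigate whether it comes from the same population as the rest of the sample.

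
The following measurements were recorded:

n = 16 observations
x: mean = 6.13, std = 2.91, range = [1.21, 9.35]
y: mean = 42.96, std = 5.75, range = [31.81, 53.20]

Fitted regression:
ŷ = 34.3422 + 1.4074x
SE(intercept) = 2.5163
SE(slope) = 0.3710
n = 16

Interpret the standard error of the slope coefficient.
SE(slope) = 0.3710 measures the uncertainty in the estimated slope. The coefficient is estimated with moderate precision (SE/|β̂₁| = 26.4%).

SE(β̂₁) = 0.3710 says: if we drew many samples of n = 16 from the same population and refit each time, the fitted slopes would scatter with a standard deviation of roughly 0.3710 around the true β₁.

Relative precision:
- SE / |β̂₁| = 0.3710 / 1.4074 = 26.4%
- Rule of thumb (under 20%: precise; 20% to under 50%: moderately precise; 50% or more: imprecise) → moderately precise

Link to the t-test: t = β̂₁ / SE(β̂₁) = 1.4074 / 0.3710 = 3.7935, the statistic for H₀: β₁ = 0.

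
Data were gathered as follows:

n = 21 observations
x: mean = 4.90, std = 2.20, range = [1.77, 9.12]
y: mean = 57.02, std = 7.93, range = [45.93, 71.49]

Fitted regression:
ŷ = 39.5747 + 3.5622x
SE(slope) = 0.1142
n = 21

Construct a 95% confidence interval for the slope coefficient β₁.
The 95% CI for β₁ is (3.3232, 3.8012)

Confidence interval for the slope:

The 95% CI for β₁ is: β̂₁ ± t*(α/2, n-2) × SE(β̂₁)

Step 1: Find critical t-value
- Confidence level = 0.95
- Degrees of freedom = n - 2 = 21 - 2 = 19
- t*(α/2, 19) = 2.0930

Step 2: Calculate margin of error
Margin = 2.0930 × 0.1142 = 0.2390

Step 3: Construct interval
CI = 3.5622 ± 0.2390
CI = (3.3232, 3.8012)

Interpretation: each one-unit increase in x is associated with a change in mean y of between 3.3232 and 3.8012, with 95% confidence.
Since 0 is outside the interval, a two-sided test at α = 0.05 would reject H₀: β₁ = 0.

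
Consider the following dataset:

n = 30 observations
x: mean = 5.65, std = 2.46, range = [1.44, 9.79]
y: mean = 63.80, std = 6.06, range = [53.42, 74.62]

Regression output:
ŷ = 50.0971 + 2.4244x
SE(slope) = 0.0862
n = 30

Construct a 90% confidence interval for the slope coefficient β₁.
The 90% CI for β₁ is (2.2778, 2.5710)

Confidence interval for the slope:

The 90% CI for β₁ is: β̂₁ ± t*(α/2, n-2) × SE(β̂₁)

Step 1: Find critical t-value
- Confidence level = 0.9
- Degrees of freedom = n - 2 = 30 - 2 = 28
- t*(α/2, 28) = 1.7011

Step 2: Calculate margin of error
Margin = 1.7011 × 0.0862 = 0.1466

Step 3: Construct interval
CI = 2.4244 ± 0.1466
CI = (2.2778, 2.5710)

Interpretation: each one-unit increase in x is associated with a change in mean y of between 2.2778 and 2.5710, with 90% confidence.
Both endpoints are positive, so the data support a genuinely positive slope at this confidence level.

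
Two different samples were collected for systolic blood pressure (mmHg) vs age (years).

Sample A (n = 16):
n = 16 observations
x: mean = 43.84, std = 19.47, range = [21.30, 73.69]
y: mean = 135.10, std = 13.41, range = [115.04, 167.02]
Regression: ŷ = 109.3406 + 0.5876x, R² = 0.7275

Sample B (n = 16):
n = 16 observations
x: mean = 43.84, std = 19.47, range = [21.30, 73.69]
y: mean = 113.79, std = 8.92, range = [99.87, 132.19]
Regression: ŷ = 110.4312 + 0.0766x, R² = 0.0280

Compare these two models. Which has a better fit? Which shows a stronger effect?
Model A has the better fit (R² = 0.7275 vs 0.0280). Model A shows the stronger effect (|β₁| = 0.5876 vs 0.0766).

Model Comparison:

Goodness of fit (R²):
- Model A: R² = 0.7275 → 72.75% of variance in blood pressure explained
- Model B: R² = 0.0280 → 2.80% of variance in blood pressure explained
- 0.7275 > 0.0280 → Model A has the better fit

Effect size (slope magnitude):
- Model A: β₁ = 0.5876 → predicted blood pressure rises 0.5876 mmHg per additional year of age
- Model B: β₁ = 0.0766 → predicted blood pressure rises 0.0766 mmHg per additional year of age
- |0.5876| > |0.0766| → Model A shows the stronger marginal effect

Notes:
- A better fit (higher R²) doesn't necessarily mean a more important relationship.
- R² measures how tightly points cluster around the line; β₁ measures how steep the line is — they answer different questions.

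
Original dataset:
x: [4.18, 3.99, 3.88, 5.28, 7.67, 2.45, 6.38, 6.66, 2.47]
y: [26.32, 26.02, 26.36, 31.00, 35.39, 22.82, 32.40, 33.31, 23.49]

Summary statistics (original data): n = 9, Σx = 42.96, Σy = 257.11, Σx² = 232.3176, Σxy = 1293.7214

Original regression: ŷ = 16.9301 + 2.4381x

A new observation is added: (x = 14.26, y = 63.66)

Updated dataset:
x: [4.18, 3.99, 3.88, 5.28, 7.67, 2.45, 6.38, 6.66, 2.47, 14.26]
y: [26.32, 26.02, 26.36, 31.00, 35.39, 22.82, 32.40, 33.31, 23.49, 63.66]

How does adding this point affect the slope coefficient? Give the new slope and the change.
The slope changes from 2.4381 to 3.3816 (change of +0.9435, or +38.7%).

x = 14.26 lies well outside the original x-range [2.45, 7.67] (x̄ ≈ 4.77), so this observation has high leverage and can move the slope substantially.

Step 1: Update the sums with the new point (n goes from 9 to 10)
Σx  = 42.96 + 14.26 = 57.22
Σy  = 257.11 + 63.66 = 320.77
Σx² = 232.3176 + 14.26² = 232.3176 + 203.3476 = 435.6652
Σxy = 1293.7214 + 14.26×63.66 = 1293.7214 + 907.7916 = 2201.5130

Step 2: Recompute the slope with b₁ = (nΣxy − ΣxΣy) / (nΣx² − (Σx)²)
Numerator   = 10×2201.5130 − 57.22×320.77 = 22015.1300 − 18354.4594 = 3660.6706
Denominator = 10×435.6652 − 57.22² = 4356.6520 − 3274.1284 = 1082.5236
b₁(new) = 3660.6706 / 1082.5236 = 3.3816

(Same formula on the original sums: (9×1293.7214 − 42.96×257.11) / (9×232.3176 − 42.96²) = 598.0470 / 245.2968 = 2.4381, matching the given fit.)

Step 3: Change in slope
Δβ₁ = 3.3816 − 2.4381 = +0.9435
Relative change = +0.9435 / 2.4381 × 100% = +38.7%
→ the slope increases when the point is added.

Because the point sits above the extension of the original line at a high-leverage x, it tilts the fit up.
In practice: investigate whether it comes from the same population as the rest of the sample; check such a point for data-entry or measurement error.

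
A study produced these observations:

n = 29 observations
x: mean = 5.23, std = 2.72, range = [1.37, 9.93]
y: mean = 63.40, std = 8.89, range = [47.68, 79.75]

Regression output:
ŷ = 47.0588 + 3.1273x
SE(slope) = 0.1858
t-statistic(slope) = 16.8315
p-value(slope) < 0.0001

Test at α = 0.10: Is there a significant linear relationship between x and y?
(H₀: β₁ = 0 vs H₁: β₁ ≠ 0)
Reject H₀: p-value < 0.0001 < α = 0.10. The linear relationship is significant at the 10% level.

Hypothesis test for the slope coefficient:

H₀: β₁ = 0 (no linear relationship)
H₁: β₁ ≠ 0 (linear relationship exists)

Test statistic: t = β̂₁ / SE(β̂₁) = 3.1273 / 0.1858 = 16.8315

With df = 27, the two-sided p-value for |t| = 16.8315 is <0.0001.

Decision rule: reject H₀ if p-value < α.
p-value < 0.0001 < α = 0.10 → reject H₀.

At α = 0.10 the data do provide convincing evidence of a nonzero slope.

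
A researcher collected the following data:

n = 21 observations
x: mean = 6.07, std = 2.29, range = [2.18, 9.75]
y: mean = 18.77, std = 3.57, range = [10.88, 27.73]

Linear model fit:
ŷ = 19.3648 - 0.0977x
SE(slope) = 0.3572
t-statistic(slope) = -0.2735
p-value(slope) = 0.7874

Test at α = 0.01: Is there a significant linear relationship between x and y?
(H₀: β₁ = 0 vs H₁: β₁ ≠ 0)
Since p-value = 0.7874 ≥ α = 0.01, fail to reject H₀ — the slope is not significantly different from 0.

Hypothesis test for the slope coefficient:

H₀: β₁ = 0 (no linear relationship)
H₁: β₁ ≠ 0 (linear relationship exists)

Test statistic: t = β̂₁ / SE(β̂₁) = -0.0977 / 0.3572 = -0.2735

With df = 19, the two-sided p-value for |t| = 0.2735 is 0.7874.

Decision rule: reject H₀ if p-value < α.
p-value = 0.7874 ≥ α = 0.01 → fail to reject H₀.

There is not sufficient evidence at the 1% significance level to conclude that a linear relationship exists between x and y.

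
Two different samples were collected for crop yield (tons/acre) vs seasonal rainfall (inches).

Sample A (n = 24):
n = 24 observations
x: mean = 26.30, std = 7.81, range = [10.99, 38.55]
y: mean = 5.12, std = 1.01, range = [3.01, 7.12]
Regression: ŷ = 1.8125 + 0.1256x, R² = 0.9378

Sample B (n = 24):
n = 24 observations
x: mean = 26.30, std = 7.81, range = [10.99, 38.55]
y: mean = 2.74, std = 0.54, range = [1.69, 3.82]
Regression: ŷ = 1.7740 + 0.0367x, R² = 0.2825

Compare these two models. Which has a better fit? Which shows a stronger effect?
Model A has the better fit (R² = 0.9378 vs 0.2825). Model A shows the stronger effect (|β₁| = 0.1256 vs 0.0367).

Model Comparison:

Fit — compare R²:
- Model A: R² = 0.9378 → 93.78% of variance in crop yield explained
- Model B: R² = 0.2825 → 28.25% of variance in crop yield explained
- 0.9378 > 0.2825 → Model A has the better fit

Effect size (slope magnitude):
- Model A: β₁ = 0.1256 → predicted crop yield rises 0.1256 tons/acre per additional inch of rainfall
- Model B: β₁ = 0.0367 → predicted crop yield rises 0.0367 tons/acre per additional inch of rainfall
- |0.1256| > |0.0367| → Model A shows the stronger marginal effect

Notes:
- A better fit (higher R²) doesn't necessarily mean a more important relationship.
- The two samples could reflect different populations, time periods, or measurement quality.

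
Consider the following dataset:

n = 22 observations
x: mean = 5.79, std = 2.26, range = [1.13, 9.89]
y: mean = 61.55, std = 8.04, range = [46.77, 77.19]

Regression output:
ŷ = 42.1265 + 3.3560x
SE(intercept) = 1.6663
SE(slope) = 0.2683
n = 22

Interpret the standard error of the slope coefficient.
The slope 3.3560 is pinned down to within about ±0.2683 (one SE) by these data — relative uncertainty 8.0%, i.e. precise.

SE(β̂₁) = 0.2683 says: if we drew many samples of n = 22 from the same population and refit each time, the fitted slopes would scatter with a standard deviation of roughly 0.2683 around the true β₁.

Relative precision:
- SE / |β̂₁| = 0.2683 / 3.3560 = 8.0%
- Rule of thumb (under 20%: precise; 20% to under 50%: moderately precise; 50% or more: imprecise) → precise

Rough 95% range (±2 SE): 3.3560 ± 0.5366 → (2.8194, 3.8926).

What drives SE(β̂₁): larger n (here n = 22) → smaller SE.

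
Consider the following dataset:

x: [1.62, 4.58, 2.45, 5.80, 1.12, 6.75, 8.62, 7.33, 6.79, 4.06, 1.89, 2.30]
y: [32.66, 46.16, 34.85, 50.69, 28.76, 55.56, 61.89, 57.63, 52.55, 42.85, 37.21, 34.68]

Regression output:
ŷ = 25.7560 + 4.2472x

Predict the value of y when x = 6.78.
ŷ = 54.5520

x = 6.78 lies inside the observed range [1.12, 8.62], so the fitted equation applies directly:

ŷ = 25.7560 + 4.2472 × 6.78
ŷ = 25.7560 + 28.7960
ŷ = 54.5520

This is a point prediction; actual observations scatter around it by roughly the residual standard deviation.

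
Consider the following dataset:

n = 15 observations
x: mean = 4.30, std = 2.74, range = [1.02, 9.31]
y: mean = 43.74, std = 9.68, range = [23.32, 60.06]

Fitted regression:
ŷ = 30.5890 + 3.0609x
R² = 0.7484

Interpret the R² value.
The model explains 74.84% of the variance in y (R² = 0.7484), leaving 25.16% unexplained; the fit is strong.

R² = 1 − SS_res/SS_tot compares the residual scatter to the total scatter of y about its mean.

Here R² = 0.7484:
- Explained: 74.84% of the variation in y
- Unexplained (residual): 100% − 74.84% = 25.16%
- Rule of thumb (below 0.3 weak; 0.3 to below 0.7 moderate; 0.7 and above strong) → strong

Calculation: R² = 1 − (SS_res / SS_tot), where SS_res is the sum of squared residuals and SS_tot the total sum of squares.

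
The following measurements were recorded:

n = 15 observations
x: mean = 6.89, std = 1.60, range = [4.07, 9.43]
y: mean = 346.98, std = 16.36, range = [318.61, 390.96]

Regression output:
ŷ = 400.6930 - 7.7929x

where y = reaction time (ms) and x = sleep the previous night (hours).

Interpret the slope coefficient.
On average, reaction time is about 7.7929 ms lower for every extra hour of sleep.

The slope coefficient β₁ = -7.7929 represents the marginal effect of sleep on reaction time.

Interpretation:
- Sleep up by 1 hour → predicted reaction time decreases by 7.7929 ms
- The effect is assumed constant over the observed range of x (linearity)
- The sign (−) gives the direction; the magnitude 7.7929 gives the size of the effect per hour

The intercept β₀ = 400.6930 is the predicted reaction time when sleep = 0; since the smallest observed x is 4.07, this is an extrapolation and mainly anchors the line.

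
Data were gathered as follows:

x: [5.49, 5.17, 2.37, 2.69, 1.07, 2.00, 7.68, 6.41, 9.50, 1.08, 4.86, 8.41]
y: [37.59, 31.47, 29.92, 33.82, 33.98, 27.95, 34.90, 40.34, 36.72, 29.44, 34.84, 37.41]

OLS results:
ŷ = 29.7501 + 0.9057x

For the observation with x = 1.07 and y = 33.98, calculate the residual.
Residual = 3.2608

The residual is the difference between the actual value and the predicted value:

Residual = y - ŷ

Step 1: Calculate predicted value
ŷ = 29.7501 + 0.9057 × 1.07
ŷ = 30.7192

Step 2: Calculate residual
Residual = 33.98 - 30.7192
Residual = 3.2608

Sign check: y > ŷ, so the point is above the line and the fit underestimates here.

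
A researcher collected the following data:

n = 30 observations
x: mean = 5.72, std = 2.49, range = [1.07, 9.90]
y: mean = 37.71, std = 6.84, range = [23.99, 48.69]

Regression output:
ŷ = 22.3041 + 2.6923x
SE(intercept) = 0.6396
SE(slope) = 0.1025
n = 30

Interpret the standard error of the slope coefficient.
SE(slope) = 0.1025 measures the uncertainty in the estimated slope. The coefficient is estimated precisely (SE/|β̂₁| = 3.8%).

SE(β̂₁) = s / √Sxx, where s is the residual standard deviation and Sxx = Σ(x − x̄)². It is the yardstick for how far β̂₁ = 2.6923 could plausibly be from the true slope.

Relative precision:
- SE / |β̂₁| = 0.1025 / 2.6923 = 3.8%
- Rule of thumb (under 20%: precise; 20% to under 50%: moderately precise; 50% or more: imprecise) → precise

Rough 95% range (±2 SE): 2.6923 ± 0.2050 → (2.4873, 2.8973).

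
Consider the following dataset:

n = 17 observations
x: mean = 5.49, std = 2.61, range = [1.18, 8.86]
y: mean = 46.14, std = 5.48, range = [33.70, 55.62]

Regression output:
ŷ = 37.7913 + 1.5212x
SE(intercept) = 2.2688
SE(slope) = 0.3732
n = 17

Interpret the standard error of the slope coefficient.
SE(slope) = 0.3732 measures the uncertainty in the estimated slope. The coefficient is estimated with moderate precision (SE/|β̂₁| = 24.5%).

SE(β̂₁) = 0.3732 says: if we drew many samples of n = 17 from the same population and refit each time, the fitted slopes would scatter with a standard deviation of roughly 0.3732 around the true β₁.

Relative precision:
- SE / |β̂₁| = 0.3732 / 1.5212 = 24.5%
- Rule of thumb (under 20%: precise; 20% to under 50%: moderately precise; 50% or more: imprecise) → moderately precise

Link to interval estimation: a confidence interval for β₁ is β̂₁ ± t* × 0.3732, so SE sets the half-width per unit of t*.

What drives SE(β̂₁): more residual scatter → larger SE; larger n (here n = 17) → smaller SE; wider spread of x values → smaller SE.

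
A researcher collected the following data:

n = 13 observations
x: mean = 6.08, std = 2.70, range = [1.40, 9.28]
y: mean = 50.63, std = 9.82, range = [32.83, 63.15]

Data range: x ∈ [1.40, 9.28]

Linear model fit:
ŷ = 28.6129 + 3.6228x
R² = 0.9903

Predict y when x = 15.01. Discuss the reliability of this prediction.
ŷ = 82.9911 (extrapolation — x = 15.01 lies outside [1.40, 9.28], so reliability is low).

Prediction calculation:
ŷ = 28.6129 + 3.6228 × 15.01
ŷ = 82.9911

Reliability:
- Data range: x ∈ [1.40, 9.28]
- Prediction point: x = 15.01 is 5.73 units above the observed range → this is EXTRAPOLATION, not interpolation

Why that matters here:
- Real relationships often flatten, saturate, or turn nonlinear at extremes
- R² describes fit only over the sampled x values; it says nothing about behaviour beyond them

A defensible statement: 'if the linear trend continued to x = 15.01, y would be about 82.9911' — the premise is untested.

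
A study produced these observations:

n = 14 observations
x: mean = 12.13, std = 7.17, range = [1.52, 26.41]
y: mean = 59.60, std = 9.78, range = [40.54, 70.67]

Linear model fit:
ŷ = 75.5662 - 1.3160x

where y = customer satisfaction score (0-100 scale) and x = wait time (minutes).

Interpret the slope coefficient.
On average, satisfaction score is about 1.3160 points lower for every extra minute of wait time.

The slope coefficient β₁ = -1.3160 represents the marginal effect of wait time on satisfaction score.

Interpretation:
- Wait time up by 1 minute → predicted satisfaction score decreases by 1.3160 points
- The effect is assumed constant over the observed range of x (linearity)
- The slope describes association in these data, not necessarily a causal effect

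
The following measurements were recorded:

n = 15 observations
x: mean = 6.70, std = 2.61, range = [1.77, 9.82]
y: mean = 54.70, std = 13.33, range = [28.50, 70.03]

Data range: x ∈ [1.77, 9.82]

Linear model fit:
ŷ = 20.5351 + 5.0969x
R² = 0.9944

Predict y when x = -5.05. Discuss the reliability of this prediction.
ŷ = -5.2042 (extrapolation — x = -5.05 lies outside [1.77, 9.82], so reliability is low).

Prediction calculation:
ŷ = 20.5351 + 5.0969 × (-5.05)
ŷ = -5.2042

Reliability:
- Data range: x ∈ [1.77, 9.82]
- Prediction point: x = -5.05 is 6.82 units below the observed range → this is EXTRAPOLATION, not interpolation

Why that matters here:
- The linear relationship may not hold outside the observed range
- There are no observations near this x to validate the fitted line there

Report the number if required, but flag clearly that it is an extrapolation.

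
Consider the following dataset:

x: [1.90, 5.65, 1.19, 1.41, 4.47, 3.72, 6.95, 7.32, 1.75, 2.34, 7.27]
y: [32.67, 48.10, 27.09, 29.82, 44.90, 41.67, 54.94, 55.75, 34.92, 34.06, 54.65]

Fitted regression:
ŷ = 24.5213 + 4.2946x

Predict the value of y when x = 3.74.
ŷ = 40.5831

Plug x = 3.74 into the fitted line:

ŷ = 24.5213 + 4.2946 × 3.74
ŷ = 24.5213 + 16.0618
ŷ = 40.5831

This is the fitted mean response at that x — an individual observation would come with a wider prediction interval.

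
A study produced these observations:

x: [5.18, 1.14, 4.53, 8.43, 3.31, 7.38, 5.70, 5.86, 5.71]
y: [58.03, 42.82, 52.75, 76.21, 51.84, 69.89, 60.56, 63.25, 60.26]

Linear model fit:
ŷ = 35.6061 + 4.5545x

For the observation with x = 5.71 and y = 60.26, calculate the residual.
Residual = -1.3523

The residual is the difference between the actual value and the predicted value:

Residual = y - ŷ

Step 1: Calculate predicted value
ŷ = 35.6061 + 4.5545 × 5.71
ŷ = 61.6123

Step 2: Calculate residual
Residual = 60.26 - 61.6123
Residual = -1.3523

Interpretation: the model overestimates the actual value by 1.3523 at this point (negative residual → observation lies below the fitted line).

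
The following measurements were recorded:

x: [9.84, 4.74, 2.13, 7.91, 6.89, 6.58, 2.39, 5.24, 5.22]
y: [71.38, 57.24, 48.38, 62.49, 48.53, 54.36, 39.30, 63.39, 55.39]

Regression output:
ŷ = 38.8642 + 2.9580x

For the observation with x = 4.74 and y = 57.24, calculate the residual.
Residual = 4.3549

The residual is the difference between the actual value and the predicted value:

Residual = y - ŷ

Step 1: Calculate predicted value
ŷ = 38.8642 + 2.9580 × 4.74
ŷ = 52.8851

Step 2: Calculate residual
Residual = 57.24 - 52.8851
Residual = 4.3549

Sign check: y > ŷ, so the point is above the line and the fit underestimates here.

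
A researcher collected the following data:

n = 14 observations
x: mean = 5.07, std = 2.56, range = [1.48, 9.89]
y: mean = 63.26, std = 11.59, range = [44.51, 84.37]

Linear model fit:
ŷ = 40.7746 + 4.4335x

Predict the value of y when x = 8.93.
ŷ = 80.3658

Plug x = 8.93 into the fitted line:

ŷ = 40.7746 + 4.4335 × 8.93
ŷ = 40.7746 + 39.5912
ŷ = 80.3658

This is the fitted mean response at that x — an individual observation would come with a wider prediction interval.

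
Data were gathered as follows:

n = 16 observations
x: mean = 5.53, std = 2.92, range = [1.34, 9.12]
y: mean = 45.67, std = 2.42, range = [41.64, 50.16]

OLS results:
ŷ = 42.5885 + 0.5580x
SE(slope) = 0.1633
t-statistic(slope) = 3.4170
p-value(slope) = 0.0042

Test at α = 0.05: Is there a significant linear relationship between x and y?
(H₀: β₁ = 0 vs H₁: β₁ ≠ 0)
Since p-value = 0.0042 < α = 0.05, reject H₀ — the slope is significantly different from 0.

Hypothesis test for the slope coefficient:

H₀: β₁ = 0 (no linear relationship)
H₁: β₁ ≠ 0 (linear relationship exists)

Test statistic: t = β̂₁ / SE(β̂₁) = 0.5580 / 0.1633 = 3.4170

The p-value (0.0042) is the probability, under H₀, of a t-statistic at least as extreme as |t| = 3.4170 (two-sided, df = n − 2 = 14).

Decision rule: reject H₀ if p-value < α.
p-value = 0.0042 < α = 0.05 → reject H₀.

Conclusion: the linear association between x and y is significant at the 5% level.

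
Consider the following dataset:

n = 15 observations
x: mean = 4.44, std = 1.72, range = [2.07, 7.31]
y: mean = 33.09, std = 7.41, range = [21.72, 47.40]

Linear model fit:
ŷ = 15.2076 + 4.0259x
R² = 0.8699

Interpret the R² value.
R² = 0.8699 means 86.99% of the variation in y is explained by the linear relationship with x. This indicates a strong fit.

The coefficient of determination R² is the fraction of the total variation in y that the fitted line accounts for.

Here R² = 0.8699:
- Explained: 86.99% of the variation in y
- Unexplained (residual): 100% − 86.99% = 13.01%
- Rule of thumb (below 0.3 weak; 0.3 to below 0.7 moderate; 0.7 and above strong) → strong

Calculation: R² = 1 − (SS_res / SS_tot), where SS_res is the sum of squared residuals and SS_tot the total sum of squares.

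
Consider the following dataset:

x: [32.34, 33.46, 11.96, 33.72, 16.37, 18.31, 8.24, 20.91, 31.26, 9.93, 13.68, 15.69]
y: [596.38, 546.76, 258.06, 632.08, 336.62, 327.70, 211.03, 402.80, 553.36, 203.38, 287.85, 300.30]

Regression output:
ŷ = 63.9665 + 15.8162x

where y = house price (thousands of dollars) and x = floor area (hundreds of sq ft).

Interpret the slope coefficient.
An increase of one hundred sq ft in floor area is associated with a 15.8162 thousand dollars increase in predicted house price.

The slope coefficient β₁ = 15.8162 represents the marginal effect of floor area on house price.

Interpretation:
- Floor area up by 1 hundred sq ft → predicted house price increases by 15.8162 thousand dollars
- This is a linear approximation: the same per-unit change is assumed across the whole observed x range
- The slope describes association in these data, not necessarily a causal effect

(β₀ = 63.9665 is the fitted value at x = 0 and is not part of the slope interpretation.)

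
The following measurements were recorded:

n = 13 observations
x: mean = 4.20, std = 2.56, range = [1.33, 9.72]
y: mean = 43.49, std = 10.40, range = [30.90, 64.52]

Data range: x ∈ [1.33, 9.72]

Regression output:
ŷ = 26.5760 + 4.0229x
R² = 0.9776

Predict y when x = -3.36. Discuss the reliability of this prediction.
ŷ = 13.0591 (extrapolation — x = -3.36 lies outside [1.33, 9.72], so reliability is low).

Prediction calculation:
ŷ = 26.5760 + 4.0229 × (-3.36)
ŷ = 13.0591

Reliability:
- Data range: x ∈ [1.33, 9.72]
- Prediction point: x = -3.36 is 4.69 units below the observed range → this is EXTRAPOLATION, not interpolation

Why that matters here:
- There are no observations near this x to validate the fitted line there
- R² describes fit only over the sampled x values; it says nothing about behaviour beyond them

A defensible statement: 'if the linear trend continued to x = -3.36, y would be about 13.0591' — the premise is untested.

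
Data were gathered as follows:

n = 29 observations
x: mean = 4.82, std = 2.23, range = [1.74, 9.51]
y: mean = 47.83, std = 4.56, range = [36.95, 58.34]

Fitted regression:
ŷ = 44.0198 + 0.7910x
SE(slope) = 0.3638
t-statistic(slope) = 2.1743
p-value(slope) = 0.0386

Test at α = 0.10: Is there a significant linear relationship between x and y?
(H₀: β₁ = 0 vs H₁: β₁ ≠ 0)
p-value = 0.0386 < α = 0.10, so we reject H₀. The relationship is significant.

Hypothesis test for the slope coefficient:

H₀: β₁ = 0 (no linear relationship)
H₁: β₁ ≠ 0 (linear relationship exists)

Test statistic: t = β̂₁ / SE(β̂₁) = 0.7910 / 0.3638 = 2.1743

p = 0.0386: how often a slope estimate this far from 0 (in SE units) would arise by chance if β₁ were truly 0.

Decision rule: reject H₀ if p-value < α.
p-value = 0.0386 < α = 0.10 → reject H₀.

There is sufficient evidence at the 10% significance level to conclude that a linear relationship exists between x and y.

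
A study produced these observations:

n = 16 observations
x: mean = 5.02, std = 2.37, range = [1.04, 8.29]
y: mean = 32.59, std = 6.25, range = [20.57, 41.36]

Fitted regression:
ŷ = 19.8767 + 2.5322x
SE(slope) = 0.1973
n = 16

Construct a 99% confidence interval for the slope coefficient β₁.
The 99% CI for β₁ is (1.9449, 3.1195)

Confidence interval for the slope:

The 99% CI for β₁ is: β̂₁ ± t*(α/2, n-2) × SE(β̂₁)

Step 1: Find critical t-value
- Confidence level = 0.99
- Degrees of freedom = n - 2 = 16 - 2 = 14
- t*(α/2, 14) = 2.9768

Step 2: Calculate margin of error
Margin = 2.9768 × 0.1973 = 0.5873

Step 3: Construct interval
CI = 2.5322 ± 0.5873
CI = (1.9449, 3.1195)

Interpretation: each one-unit increase in x is associated with a change in mean y of between 1.9449 and 3.1195, with 99% confidence.
Both endpoints are positive, so the data support a genuinely positive slope at this confidence level.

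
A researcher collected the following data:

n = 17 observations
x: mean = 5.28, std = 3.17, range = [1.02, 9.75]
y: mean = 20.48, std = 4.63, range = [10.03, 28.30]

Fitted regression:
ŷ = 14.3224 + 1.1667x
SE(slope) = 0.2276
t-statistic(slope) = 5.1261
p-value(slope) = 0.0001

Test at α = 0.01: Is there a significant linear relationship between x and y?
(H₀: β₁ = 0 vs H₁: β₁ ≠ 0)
p-value = 0.0001 < α = 0.01, so we reject H₀. The relationship is significant.

Hypothesis test for the slope coefficient:

H₀: β₁ = 0 (no linear relationship)
H₁: β₁ ≠ 0 (linear relationship exists)

Test statistic: t = β̂₁ / SE(β̂₁) = 1.1667 / 0.2276 = 5.1261

The p-value (0.0001) is the probability, under H₀, of a t-statistic at least as extreme as |t| = 5.1261 (two-sided, df = n − 2 = 15).

Decision rule: reject H₀ if p-value < α.
p-value = 0.0001 < α = 0.01 → reject H₀.

There is sufficient evidence at the 1% significance level to conclude that a linear relationship exists between x and y.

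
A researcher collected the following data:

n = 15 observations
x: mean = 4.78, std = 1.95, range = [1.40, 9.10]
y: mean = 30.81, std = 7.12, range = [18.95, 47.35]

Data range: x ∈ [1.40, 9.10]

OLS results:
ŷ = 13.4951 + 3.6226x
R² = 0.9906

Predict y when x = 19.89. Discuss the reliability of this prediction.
The equation gives ŷ = 85.5486; however x = 19.89 is 10.79 units above the observed range, so this extrapolated value should not be trusted.

Prediction calculation:
ŷ = 13.4951 + 3.6226 × 19.89
ŷ = 85.5486

Reliability:
- Data range: x ∈ [1.40, 9.10]
- Prediction point: x = 19.89 is 10.79 units above the observed range → this is EXTRAPOLATION, not interpolation

Why that matters here:
- The standard error of prediction grows with (x − x̄)², and x = 19.89 is far from x̄ = 4.78
- R² describes fit only over the sampled x values; it says nothing about behaviour beyond them

The R² = 0.9906 only validates the fit within [1.40, 9.10]; treat ŷ = 85.5486 with caution.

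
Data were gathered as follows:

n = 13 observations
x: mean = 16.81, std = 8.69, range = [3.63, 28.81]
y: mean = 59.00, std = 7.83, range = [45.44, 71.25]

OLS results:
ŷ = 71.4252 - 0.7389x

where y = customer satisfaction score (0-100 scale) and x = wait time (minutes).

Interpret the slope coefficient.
For each additional minute of wait time, predicted satisfaction score decreases by approximately 0.7389 points.

The slope β₁ = -0.7389 gives the rate at which the fitted satisfaction score changes with wait time.

Interpretation:
- Wait time up by 1 minute → predicted satisfaction score decreases by 0.7389 points
- The effect is assumed constant over the observed range of x (linearity)

The intercept β₀ = 71.4252 is the predicted satisfaction score when wait time = 0; since the smallest observed x is 3.63, this is an extrapolation and mainly anchors the line.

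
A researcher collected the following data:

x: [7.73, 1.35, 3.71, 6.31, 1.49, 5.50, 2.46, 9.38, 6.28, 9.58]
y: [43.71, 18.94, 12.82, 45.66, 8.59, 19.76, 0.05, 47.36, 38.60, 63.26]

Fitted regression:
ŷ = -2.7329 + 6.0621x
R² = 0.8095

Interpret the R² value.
About 80.95% of the variability in y is accounted for by the regression on x (R² = 0.8095) — a strong linear fit.

The coefficient of determination R² is the fraction of the total variation in y that the fitted line accounts for.

Here R² = 0.8095:
- Explained: 80.95% of the variation in y
- Unexplained (residual): 100% − 80.95% = 19.05%
- Rule of thumb (below 0.3 weak; 0.3 to below 0.7 moderate; 0.7 and above strong) → strong

Calculation: R² = 1 − (SS_res / SS_tot), where SS_res is the sum of squared residuals and SS_tot the total sum of squares.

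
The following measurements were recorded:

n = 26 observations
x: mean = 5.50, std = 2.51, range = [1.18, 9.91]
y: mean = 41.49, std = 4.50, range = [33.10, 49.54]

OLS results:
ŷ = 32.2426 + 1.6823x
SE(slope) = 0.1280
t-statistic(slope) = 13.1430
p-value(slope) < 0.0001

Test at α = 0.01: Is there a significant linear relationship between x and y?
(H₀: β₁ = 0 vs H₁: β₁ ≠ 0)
Reject H₀: p-value < 0.0001 < α = 0.01. The linear relationship is significant at the 1% level.

Hypothesis test for the slope coefficient:

H₀: β₁ = 0 (no linear relationship)
H₁: β₁ ≠ 0 (linear relationship exists)

Test statistic: t = β̂₁ / SE(β̂₁) = 1.6823 / 0.1280 = 13.1430

The p-value (<0.0001) is the probability, under H₀, of a t-statistic at least as extreme as |t| = 13.1430 (two-sided, df = n − 2 = 24).

Decision rule: reject H₀ if p-value < α.
p-value < 0.0001 < α = 0.01 → reject H₀.

Conclusion: the linear association between x and y is significant at the 1% level.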